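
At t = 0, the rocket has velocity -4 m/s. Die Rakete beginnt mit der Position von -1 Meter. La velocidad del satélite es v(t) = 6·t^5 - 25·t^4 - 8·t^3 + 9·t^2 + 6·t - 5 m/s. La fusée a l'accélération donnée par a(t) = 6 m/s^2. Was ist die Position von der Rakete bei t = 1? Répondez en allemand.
Ausgehend von der Beschleunigung a(t) = 6, nehmen wir 2 Integrale. Die Stammfunktion von der Beschleunigung, mit v(0) = -4, ergibt die Geschwindigkeit: v(t) = 6·t - 4. Durch Integration von der Geschwindigkeit und Verwendung der Anfangsbedingung x(0) = -1, erhalten wir x(t) = 3·t^2 - 4·t - 1. Wir haben die Position x(t) = 3·t^2 - 4·t - 1. Durch Einsetzen von t = 1: x(1) = -2.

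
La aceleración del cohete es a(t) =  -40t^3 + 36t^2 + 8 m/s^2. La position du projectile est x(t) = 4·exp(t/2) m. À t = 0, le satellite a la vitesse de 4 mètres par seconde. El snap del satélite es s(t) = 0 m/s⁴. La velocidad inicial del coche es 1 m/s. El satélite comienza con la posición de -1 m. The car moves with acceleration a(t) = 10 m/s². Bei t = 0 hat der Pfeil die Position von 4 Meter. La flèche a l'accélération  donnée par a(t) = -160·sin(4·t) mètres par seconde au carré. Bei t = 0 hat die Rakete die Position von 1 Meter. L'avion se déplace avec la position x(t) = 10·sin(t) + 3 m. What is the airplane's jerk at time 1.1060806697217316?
We must differentiate our position equation x(t) = 10·sin(t) + 3 3 times. Differentiating position, we get velocity: v(t) = 10·cos(t). Differentiating velocity, we get acceleration: a(t) = -10·sin(t). Taking d/dt of a(t), we find j(t) = -10·cos(t). We have jerk j(t) = -10·cos(t). Substituting t = 1.1060806697217316: j(1.1060806697217316) = -4.48168631481333.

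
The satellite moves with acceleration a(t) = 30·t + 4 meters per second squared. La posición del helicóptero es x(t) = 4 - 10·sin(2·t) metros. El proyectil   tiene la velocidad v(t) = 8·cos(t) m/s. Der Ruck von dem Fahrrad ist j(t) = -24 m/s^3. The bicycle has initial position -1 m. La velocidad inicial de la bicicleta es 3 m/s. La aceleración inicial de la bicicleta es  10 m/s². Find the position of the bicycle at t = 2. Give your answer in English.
We must find the antiderivative of our jerk equation j(t) = -24 3 times. Finding the antiderivative of j(t) and using a(0) = 10: a(t) = 10 - 24·t. Taking ∫a(t)dt and applying v(0) = 3, we find v(t) = -12·t^2 + 10·t + 3. Integrating velocity and using the initial condition x(0) = -1, we get x(t) = -4·t^3 + 5·t^2 + 3·t - 1. We have position x(t) = -4·t^3 + 5·t^2 + 3·t - 1. Substituting t = 2: x(2) = -7.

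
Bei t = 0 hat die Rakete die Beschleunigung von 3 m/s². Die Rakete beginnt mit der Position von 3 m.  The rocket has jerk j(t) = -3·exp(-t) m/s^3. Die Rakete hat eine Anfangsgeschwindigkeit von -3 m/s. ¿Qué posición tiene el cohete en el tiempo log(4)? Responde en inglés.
To solve this, we need to take 3 integrals of our jerk equation j(t) = -3·exp(-t). The antiderivative of jerk, with a(0) = 3, gives acceleration: a(t) = 3·exp(-t). Taking ∫a(t)dt and applying v(0) = -3, we find v(t) = -3·exp(-t). Finding the integral of v(t) and using x(0) = 3: x(t) = 3·exp(-t). Using x(t) = 3·exp(-t) and substituting t = log(4), we find x = 3/4.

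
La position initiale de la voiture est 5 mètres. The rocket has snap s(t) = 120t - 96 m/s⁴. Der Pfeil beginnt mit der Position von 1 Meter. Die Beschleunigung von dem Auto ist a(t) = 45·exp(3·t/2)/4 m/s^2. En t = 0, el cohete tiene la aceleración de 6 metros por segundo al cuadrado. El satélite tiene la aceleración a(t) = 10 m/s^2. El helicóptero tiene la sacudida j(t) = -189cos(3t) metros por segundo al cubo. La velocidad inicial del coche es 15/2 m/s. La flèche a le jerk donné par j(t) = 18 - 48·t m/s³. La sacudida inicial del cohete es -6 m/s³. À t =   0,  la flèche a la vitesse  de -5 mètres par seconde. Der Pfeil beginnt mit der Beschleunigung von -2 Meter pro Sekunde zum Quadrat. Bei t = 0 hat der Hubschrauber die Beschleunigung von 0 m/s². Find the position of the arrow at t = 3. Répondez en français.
Pour résoudre ceci, nous devons prendre 3 primitives de notre équation du jerk j(t) = 18 - 48·t. L'intégrale du jerk est l'accélération. En utilisant a(0) = -2, nous obtenons a(t) = -24·t^2 + 18·t - 2. La primitive de l'accélération, avec v(0) = -5, donne la vitesse: v(t) = -8·t^3 + 9·t^2 - 2·t - 5. L'intégrale de la vitesse, avec x(0) = 1, donne la position: x(t) = -2·t^4 + 3·t^3 - t^2 - 5·t + 1. De l'équation de la position x(t) = -2·t^4 + 3·t^3 - t^2 - 5·t + 1, nous substituons t = 3 pour obtenir x = -104.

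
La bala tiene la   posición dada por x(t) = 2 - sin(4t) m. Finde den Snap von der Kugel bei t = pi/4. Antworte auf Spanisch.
Para resolver esto, necesitamos tomar 4 derivadas de nuestra ecuación de la posición x(t) = 2 - sin(4·t). Tomando d/dt de x(t), encontramos v(t) = -4·cos(4·t). Derivando la velocidad, obtenemos la aceleración: a(t) = 16·sin(4·t). Derivando la aceleración, obtenemos la sacudida: j(t) = 64·cos(4·t). Derivando la sacudida, obtenemos el snap: s(t) = -256·sin(4·t). De la ecuación del snap s(t) = -256·sin(4·t), sustituimos t = pi/4 para obtener s = 0.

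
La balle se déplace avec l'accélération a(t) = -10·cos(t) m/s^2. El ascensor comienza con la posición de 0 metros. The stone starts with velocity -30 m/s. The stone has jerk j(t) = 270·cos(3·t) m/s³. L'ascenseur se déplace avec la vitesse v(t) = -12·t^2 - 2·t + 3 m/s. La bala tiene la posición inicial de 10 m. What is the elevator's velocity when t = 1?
From the given velocity equation v(t) = -12·t^2 - 2·t + 3, we substitute t = 1 to get v = -11.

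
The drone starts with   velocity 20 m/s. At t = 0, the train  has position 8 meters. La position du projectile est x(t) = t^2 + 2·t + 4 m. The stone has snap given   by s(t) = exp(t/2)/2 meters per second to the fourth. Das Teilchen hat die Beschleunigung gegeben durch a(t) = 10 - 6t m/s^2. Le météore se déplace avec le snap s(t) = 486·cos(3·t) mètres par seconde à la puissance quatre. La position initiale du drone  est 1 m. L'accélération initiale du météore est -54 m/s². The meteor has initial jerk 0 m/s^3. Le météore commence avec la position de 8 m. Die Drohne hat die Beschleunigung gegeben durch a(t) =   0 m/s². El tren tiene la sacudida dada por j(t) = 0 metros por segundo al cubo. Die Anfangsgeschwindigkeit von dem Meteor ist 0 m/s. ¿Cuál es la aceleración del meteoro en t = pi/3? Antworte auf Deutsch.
Wir müssen das Integral unserer Gleichung für den Snap s(t) = 486·cos(3·t) 2-mal finden. Das Integral von dem Snap, mit j(0) = 0, ergibt den Ruck: j(t) = 162·sin(3·t). Die Stammfunktion von dem Ruck ist die Beschleunigung. Mit a(0) = -54 erhalten wir a(t) = -54·cos(3·t). Wir haben die Beschleunigung a(t) = -54·cos(3·t). Durch Einsetzen von t = pi/3: a(pi/3) = 54.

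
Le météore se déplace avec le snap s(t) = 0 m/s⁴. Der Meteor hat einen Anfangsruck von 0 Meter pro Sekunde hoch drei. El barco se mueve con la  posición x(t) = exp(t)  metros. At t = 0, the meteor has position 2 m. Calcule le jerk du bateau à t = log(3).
Nous devons dériver notre équation de la position x(t) = exp(t) 3 fois. La dérivée de la position donne la vitesse: v(t) = exp(t). La dérivée de la vitesse donne l'accélération: a(t) = exp(t). La dérivée de l'accélération donne le jerk: j(t) = exp(t). En utilisant j(t) = exp(t) et en substituant t = log(3), nous trouvons j = 3.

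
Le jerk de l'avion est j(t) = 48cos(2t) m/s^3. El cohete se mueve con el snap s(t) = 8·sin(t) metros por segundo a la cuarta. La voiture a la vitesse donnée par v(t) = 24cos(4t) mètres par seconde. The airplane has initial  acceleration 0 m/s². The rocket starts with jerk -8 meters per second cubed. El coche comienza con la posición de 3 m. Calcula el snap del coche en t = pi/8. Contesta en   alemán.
Ausgehend von der Geschwindigkeit v(t) = 24·cos(4·t), nehmen wir 3 Ableitungen. Durch Ableiten von der Geschwindigkeit erhalten wir die Beschleunigung: a(t) = -96·sin(4·t). Die Ableitung von der Beschleunigung ergibt den Ruck: j(t) = -384·cos(4·t). Die Ableitung von dem Ruck ergibt den Snap: s(t) = 1536·sin(4·t). Aus der Gleichung für den Snap s(t) = 1536·sin(4·t), setzen wir t = pi/8 ein und erhalten s = 1536.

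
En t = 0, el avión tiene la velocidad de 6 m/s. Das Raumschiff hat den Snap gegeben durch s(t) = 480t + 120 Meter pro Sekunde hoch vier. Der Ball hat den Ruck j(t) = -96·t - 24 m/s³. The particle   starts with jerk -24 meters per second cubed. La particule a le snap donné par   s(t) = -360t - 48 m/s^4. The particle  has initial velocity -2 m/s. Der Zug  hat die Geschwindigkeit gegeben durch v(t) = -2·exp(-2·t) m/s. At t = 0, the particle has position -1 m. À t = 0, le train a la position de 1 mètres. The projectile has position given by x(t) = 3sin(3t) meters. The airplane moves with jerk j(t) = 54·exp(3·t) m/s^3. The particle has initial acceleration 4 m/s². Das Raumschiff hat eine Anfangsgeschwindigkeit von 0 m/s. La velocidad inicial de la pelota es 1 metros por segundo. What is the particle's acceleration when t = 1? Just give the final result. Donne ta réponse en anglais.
a(1) = -104.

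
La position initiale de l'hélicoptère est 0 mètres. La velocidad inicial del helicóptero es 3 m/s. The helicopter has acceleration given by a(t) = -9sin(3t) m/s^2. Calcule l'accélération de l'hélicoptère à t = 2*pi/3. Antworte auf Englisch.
From the given acceleration equation a(t) = -9·sin(3·t), we substitute t = 2*pi/3 to get a = 0.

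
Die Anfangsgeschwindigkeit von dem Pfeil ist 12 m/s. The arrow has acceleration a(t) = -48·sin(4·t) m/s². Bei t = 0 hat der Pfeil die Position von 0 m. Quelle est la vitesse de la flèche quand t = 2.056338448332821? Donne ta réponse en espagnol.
Para resolver esto, necesitamos tomar 1 integral de nuestra ecuación de la aceleración a(t) = -48·sin(4·t). La antiderivada de la aceleración es la velocidad. Usando v(0) = 12, obtenemos v(t) = 12·cos(4·t). De la ecuación de la velocidad v(t) = 12·cos(4·t), sustituimos t = 2.056338448332821 para obtener v = -4.35473271390986.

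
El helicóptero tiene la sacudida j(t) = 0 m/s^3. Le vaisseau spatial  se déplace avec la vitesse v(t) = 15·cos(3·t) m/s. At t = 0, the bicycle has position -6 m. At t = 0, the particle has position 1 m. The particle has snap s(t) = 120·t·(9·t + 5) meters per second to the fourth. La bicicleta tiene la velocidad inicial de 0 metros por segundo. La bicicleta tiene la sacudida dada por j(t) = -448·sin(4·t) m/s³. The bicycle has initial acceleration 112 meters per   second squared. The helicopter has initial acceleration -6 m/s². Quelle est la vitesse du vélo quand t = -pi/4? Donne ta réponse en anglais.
We must find the antiderivative of our jerk equation j(t) = -448·sin(4·t) 2 times. Integrating jerk and using the initial condition a(0) = 112, we get a(t) = 112·cos(4·t). The antiderivative of acceleration is velocity. Using v(0) = 0, we get v(t) = 28·sin(4·t). We have velocity v(t) = 28·sin(4·t). Substituting t = -pi/4: v(-pi/4) = 0.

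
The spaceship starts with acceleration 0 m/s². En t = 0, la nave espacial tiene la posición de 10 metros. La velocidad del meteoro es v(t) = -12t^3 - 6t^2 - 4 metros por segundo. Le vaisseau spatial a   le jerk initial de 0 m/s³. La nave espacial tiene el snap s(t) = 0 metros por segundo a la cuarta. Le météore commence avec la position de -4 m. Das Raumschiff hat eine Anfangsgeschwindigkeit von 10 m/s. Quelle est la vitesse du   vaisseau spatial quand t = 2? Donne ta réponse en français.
Nous devons trouver l'intégrale de notre équation du snap s(t) = 0 3 fois. La primitive du snap est le jerk. En utilisant j(0) = 0, nous obtenons j(t) = 0. L'intégrale du jerk est l'accélération. En utilisant a(0) = 0, nous obtenons a(t) = 0. La primitive de l'accélération est la vitesse. En utilisant v(0) = 10, nous obtenons v(t) = 10. En utilisant v(t) = 10 et en substituant t = 2, nous trouvons v = 10.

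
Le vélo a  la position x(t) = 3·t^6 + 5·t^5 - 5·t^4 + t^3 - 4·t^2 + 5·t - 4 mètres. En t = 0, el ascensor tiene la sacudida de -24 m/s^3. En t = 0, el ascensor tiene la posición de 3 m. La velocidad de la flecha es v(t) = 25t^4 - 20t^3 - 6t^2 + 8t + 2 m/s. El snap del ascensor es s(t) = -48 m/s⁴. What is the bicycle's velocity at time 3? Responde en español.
Debemos derivar nuestra ecuación de la posición x(t) = 3·t^6 + 5·t^5 - 5·t^4 + t^3 - 4·t^2 + 5·t - 4 1 vez. Tomando d/dt de x(t), encontramos v(t) = 18·t^5 + 25·t^4 - 20·t^3 + 3·t^2 - 8·t + 5. Tenemos la velocidad v(t) = 18·t^5 + 25·t^4 - 20·t^3 + 3·t^2 - 8·t + 5. Sustituyendo t = 3: v(3) = 5867.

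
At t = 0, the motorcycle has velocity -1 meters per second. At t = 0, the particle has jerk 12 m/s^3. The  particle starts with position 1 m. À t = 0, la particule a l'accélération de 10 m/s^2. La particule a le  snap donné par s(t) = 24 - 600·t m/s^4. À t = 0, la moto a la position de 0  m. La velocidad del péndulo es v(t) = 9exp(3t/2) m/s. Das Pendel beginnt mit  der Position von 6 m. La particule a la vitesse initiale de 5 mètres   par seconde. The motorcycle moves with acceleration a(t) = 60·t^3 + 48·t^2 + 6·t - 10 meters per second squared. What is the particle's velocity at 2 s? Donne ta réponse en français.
Pour résoudre ceci, nous devons prendre 3 primitives de notre équation du snap s(t) = 24 - 600·t. En intégrant le snap et en utilisant la condition initiale j(0) = 12, nous obtenons j(t) = -300·t^2 + 24·t + 12. La primitive du jerk est l'accélération. En utilisant a(0) = 10, nous obtenons a(t) = -100·t^3 + 12·t^2 + 12·t + 10. En intégrant l'accélération et en utilisant la condition initiale v(0) = 5, nous obtenons v(t) = -25·t^4 + 4·t^3 + 6·t^2 + 10·t + 5. De l'équation de la vitesse v(t) = -25·t^4 + 4·t^3 + 6·t^2 + 10·t + 5, nous substituons t = 2 pour obtenir v = -319.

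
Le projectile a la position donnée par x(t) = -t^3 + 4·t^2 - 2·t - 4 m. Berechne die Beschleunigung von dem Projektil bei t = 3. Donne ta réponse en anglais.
We must differentiate our position equation x(t) = -t^3 + 4·t^2 - 2·t - 4 2 times. The derivative of position gives velocity: v(t) = -3·t^2 + 8·t - 2. Taking d/dt of v(t), we find a(t) = 8 - 6·t. From the given acceleration equation a(t) = 8 - 6·t, we substitute t = 3 to get a = -10.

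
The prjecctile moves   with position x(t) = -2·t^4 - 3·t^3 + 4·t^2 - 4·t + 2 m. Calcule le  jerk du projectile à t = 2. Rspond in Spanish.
Debemos derivar nuestra ecuación de la posición x(t) = -2·t^4 - 3·t^3 + 4·t^2 - 4·t + 2 3 veces. Tomando d/dt de x(t), encontramos v(t) = -8·t^3 - 9·t^2 + 8·t - 4. La derivada de la velocidad da la aceleración: a(t) = -24·t^2 - 18·t + 8. Derivando la aceleración, obtenemos la sacudida: j(t) = -48·t - 18. De la ecuación de la sacudida j(t) = -48·t - 18, sustituimos t = 2 para obtener j = -114.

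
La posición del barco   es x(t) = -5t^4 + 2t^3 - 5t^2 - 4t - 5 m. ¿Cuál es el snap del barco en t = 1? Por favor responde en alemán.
Ausgehend von der Position x(t) = -5·t^4 + 2·t^3 - 5·t^2 - 4·t - 5, nehmen wir 4 Ableitungen. Mit d/dt von x(t) finden wir v(t) = -20·t^3 + 6·t^2 - 10·t - 4. Die Ableitung von der Geschwindigkeit ergibt die Beschleunigung: a(t) = -60·t^2 + 12·t - 10. Die Ableitung von der Beschleunigung ergibt den Ruck: j(t) = 12 - 120·t. Die Ableitung von dem Ruck ergibt den Snap: s(t) = -120. Wir haben den Snap s(t) = -120. Durch Einsetzen von t = 1: s(1) = -120.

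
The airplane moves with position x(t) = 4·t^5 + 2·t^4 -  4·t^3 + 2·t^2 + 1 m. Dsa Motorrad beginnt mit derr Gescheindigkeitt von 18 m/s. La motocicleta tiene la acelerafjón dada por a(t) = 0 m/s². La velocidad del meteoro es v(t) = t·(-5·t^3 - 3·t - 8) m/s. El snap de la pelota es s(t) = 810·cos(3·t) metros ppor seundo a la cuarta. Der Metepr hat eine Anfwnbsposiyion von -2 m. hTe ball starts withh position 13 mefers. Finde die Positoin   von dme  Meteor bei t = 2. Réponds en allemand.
Ausgehend von der Geschwindigkeit v(t) = t·(-5·t^3 - 3·t - 8), nehmen wir 1 Stammfunktion. Mit ∫v(t)dt und Anwendung von x(0) = -2, finden wir x(t) = -t^5 - t^3 - 4·t^2 - 2. Mit x(t) = -t^5 - t^3 - 4·t^2 - 2 und Einsetzen von t = 2, finden wir x = -58.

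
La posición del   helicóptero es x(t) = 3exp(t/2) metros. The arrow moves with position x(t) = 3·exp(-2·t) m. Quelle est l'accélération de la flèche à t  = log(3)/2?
Pour résoudre ceci, nous devons prendre 2 dérivées de notre équation de la position x(t) = 3·exp(-2·t). En prenant d/dt de x(t), nous trouvons v(t) = -6·exp(-2·t). En dérivant la vitesse, nous obtenons l'accélération: a(t) = 12·exp(-2·t). Nous avons l'accélération a(t) = 12·exp(-2·t). En substituant t = log(3)/2: a(log(3)/2) = 4.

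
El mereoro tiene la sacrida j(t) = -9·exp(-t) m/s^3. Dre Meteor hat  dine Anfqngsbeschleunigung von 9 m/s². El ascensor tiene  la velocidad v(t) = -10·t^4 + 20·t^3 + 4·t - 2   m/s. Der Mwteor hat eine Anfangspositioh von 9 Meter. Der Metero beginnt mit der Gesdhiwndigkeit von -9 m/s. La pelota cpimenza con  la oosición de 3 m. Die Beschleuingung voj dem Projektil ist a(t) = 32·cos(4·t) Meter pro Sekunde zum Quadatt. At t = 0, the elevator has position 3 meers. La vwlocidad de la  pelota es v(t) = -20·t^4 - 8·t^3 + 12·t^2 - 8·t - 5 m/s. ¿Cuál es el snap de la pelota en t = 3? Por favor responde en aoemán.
Wir müssen unsere Gleichung für die Geschwindigkeit v(t) = -20·t^4 - 8·t^3 + 12·t^2 - 8·t - 5 3-mal ableiten. Durch Ableiten von der Geschwindigkeit erhalten wir die Beschleunigung: a(t) = -80·t^3 - 24·t^2 + 24·t - 8. Mit d/dt von a(t) finden wir j(t) = -240·t^2 - 48·t + 24. Die Ableitung von dem Ruck ergibt den Snap: s(t) = -480·t - 48. Mit s(t) = -480·t - 48 und Einsetzen von t = 3, finden wir s = -1488.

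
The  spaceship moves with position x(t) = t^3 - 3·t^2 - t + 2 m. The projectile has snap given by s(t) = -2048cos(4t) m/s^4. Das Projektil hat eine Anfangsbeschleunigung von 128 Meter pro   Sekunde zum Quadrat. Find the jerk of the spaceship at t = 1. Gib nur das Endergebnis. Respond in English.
At t = 1, j = 6.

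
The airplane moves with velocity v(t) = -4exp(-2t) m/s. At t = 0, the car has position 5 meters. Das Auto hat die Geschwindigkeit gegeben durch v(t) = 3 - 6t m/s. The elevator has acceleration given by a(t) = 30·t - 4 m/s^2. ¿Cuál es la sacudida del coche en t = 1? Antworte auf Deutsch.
Ausgehend von der Geschwindigkeit v(t) = 3 - 6·t, nehmen wir 2 Ableitungen. Mit d/dt von v(t) finden wir a(t) = -6. Mit d/dt von a(t) finden wir j(t) = 0. Wir haben den Ruck j(t) = 0. Durch Einsetzen von t = 1: j(1) = 0.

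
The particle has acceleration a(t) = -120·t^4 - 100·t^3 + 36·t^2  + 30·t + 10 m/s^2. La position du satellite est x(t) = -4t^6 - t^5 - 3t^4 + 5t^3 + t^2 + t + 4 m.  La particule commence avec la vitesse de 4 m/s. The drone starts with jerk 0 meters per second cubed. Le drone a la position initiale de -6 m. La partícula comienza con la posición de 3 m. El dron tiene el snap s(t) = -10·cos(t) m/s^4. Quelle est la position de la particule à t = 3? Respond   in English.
To find the answer, we compute 2 integrals of a(t) = -120·t^4 - 100·t^3 + 36·t^2 + 30·t + 10. The antiderivative of acceleration, with v(0) = 4, gives velocity: v(t) = -24·t^5 - 25·t^4 + 12·t^3 + 15·t^2 + 10·t + 4. Integrating velocity and using the initial condition x(0) = 3, we get x(t) = -4·t^6 - 5·t^5 + 3·t^4 + 5·t^3 + 5·t^2 + 4·t + 3. From the given position equation x(t) = -4·t^6 - 5·t^5 + 3·t^4 + 5·t^3 + 5·t^2 + 4·t + 3, we substitute t = 3 to get x = -3693.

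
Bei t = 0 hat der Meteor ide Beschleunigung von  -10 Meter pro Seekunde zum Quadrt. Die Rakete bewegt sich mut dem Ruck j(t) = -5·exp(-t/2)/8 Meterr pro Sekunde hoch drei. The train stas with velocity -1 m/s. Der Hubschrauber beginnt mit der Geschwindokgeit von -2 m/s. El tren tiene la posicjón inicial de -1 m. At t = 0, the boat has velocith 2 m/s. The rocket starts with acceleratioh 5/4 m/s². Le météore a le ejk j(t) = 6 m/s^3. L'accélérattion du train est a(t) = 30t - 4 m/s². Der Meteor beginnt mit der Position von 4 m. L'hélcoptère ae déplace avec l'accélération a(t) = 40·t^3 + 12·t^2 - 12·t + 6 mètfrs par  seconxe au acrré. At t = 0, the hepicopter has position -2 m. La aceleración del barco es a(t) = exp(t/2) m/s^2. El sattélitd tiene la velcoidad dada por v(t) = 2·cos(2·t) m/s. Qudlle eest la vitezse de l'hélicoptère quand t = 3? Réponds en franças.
Nous devons intégrer notre équation de l'accélération a(t) = 40·t^3 + 12·t^2 - 12·t + 6 1 fois. En intégrant l'accélération et en utilisant la condition initiale v(0) = -2, nous obtenons v(t) = 10·t^4 + 4·t^3 - 6·t^2 + 6·t - 2. En utilisant v(t) = 10·t^4 + 4·t^3 - 6·t^2 + 6·t - 2 et en substituant t = 3, nous trouvons v = 880.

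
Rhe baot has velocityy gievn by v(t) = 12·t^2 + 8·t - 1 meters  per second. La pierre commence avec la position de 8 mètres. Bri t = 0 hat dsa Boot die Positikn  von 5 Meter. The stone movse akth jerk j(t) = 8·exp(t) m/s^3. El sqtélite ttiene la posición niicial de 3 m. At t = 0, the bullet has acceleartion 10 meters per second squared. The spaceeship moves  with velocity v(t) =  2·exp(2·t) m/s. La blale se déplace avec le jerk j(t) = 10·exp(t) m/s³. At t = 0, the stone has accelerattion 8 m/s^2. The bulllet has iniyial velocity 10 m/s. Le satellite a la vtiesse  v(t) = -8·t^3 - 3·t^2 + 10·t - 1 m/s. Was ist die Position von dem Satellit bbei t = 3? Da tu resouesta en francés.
Pour résoudre ceci, nous devons prendre 1 primitive de notre équation de la vitesse v(t) = -8·t^3 - 3·t^2 + 10·t - 1. En prenant ∫v(t)dt et en appliquant x(0) = 3, nous trouvons x(t) = -2·t^4 - t^3 + 5·t^2 - t + 3. Nous avons la position x(t) = -2·t^4 - t^3 + 5·t^2 - t + 3. En substituant t = 3: x(3) = -144.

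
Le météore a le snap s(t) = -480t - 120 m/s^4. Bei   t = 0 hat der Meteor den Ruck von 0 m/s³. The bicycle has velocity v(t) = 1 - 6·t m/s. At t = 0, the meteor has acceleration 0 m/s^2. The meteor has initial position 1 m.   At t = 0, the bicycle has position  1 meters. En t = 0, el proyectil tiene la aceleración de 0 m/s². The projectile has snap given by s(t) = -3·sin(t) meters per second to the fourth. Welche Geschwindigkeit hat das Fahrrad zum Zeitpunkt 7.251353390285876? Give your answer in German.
Wir haben die Geschwindigkeit v(t) = 1 - 6·t. Durch Einsetzen von t = 7.251353390285876: v(7.251353390285876) = -42.5081203417153.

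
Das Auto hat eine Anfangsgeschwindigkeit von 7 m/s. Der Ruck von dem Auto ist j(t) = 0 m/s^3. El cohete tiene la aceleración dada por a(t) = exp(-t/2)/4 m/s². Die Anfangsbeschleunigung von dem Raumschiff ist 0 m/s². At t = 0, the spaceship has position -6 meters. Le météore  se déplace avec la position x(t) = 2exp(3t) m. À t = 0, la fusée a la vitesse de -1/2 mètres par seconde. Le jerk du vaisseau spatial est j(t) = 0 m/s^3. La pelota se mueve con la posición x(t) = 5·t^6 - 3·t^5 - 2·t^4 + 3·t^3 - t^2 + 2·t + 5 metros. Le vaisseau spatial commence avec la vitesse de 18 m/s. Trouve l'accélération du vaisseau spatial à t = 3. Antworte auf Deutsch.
Ausgehend von dem Ruck j(t) = 0, nehmen wir 1 Integral. Die Stammfunktion von dem Ruck, mit a(0) = 0, ergibt die Beschleunigung: a(t) = 0. Aus der Gleichung für die Beschleunigung a(t) = 0, setzen wir t = 3 ein und erhalten a = 0.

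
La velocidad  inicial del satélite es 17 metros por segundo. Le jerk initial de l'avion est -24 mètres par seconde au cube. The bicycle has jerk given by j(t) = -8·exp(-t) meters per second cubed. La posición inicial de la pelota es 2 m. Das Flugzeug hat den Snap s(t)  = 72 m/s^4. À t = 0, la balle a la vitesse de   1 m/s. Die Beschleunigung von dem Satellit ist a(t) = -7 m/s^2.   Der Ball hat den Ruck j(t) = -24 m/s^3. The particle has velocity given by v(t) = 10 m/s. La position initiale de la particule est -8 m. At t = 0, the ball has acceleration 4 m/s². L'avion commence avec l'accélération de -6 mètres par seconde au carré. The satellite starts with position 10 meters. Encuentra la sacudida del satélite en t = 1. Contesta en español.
Para resolver esto, necesitamos tomar 1 derivada de nuestra ecuación de la aceleración a(t) = -7. La derivada de la aceleración da la sacudida: j(t) = 0. Usando j(t) = 0 y sustituyendo t = 1, encontramos j = 0.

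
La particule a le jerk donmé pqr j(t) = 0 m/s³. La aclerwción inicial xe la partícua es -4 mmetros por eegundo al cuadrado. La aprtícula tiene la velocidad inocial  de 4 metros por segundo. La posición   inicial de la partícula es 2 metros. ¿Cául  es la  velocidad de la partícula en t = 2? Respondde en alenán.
Ausgehend von dem Ruck j(t) = 0, nehmen wir 2 Stammfunktionen. Die Stammfunktion von dem Ruck ist die Beschleunigung. Mit a(0) = -4 erhalten wir a(t) = -4. Durch Integration von der Beschleunigung und Verwendung der Anfangsbedingung v(0) = 4, erhalten wir v(t) = 4 - 4·t. Mit v(t) = 4 - 4·t und Einsetzen von t = 2, finden wir v = -4.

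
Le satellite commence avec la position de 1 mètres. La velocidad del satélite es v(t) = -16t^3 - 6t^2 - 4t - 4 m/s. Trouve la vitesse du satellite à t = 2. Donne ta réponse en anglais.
We have velocity v(t) = -16·t^3 - 6·t^2 - 4·t - 4. Substituting t = 2: v(2) = -164.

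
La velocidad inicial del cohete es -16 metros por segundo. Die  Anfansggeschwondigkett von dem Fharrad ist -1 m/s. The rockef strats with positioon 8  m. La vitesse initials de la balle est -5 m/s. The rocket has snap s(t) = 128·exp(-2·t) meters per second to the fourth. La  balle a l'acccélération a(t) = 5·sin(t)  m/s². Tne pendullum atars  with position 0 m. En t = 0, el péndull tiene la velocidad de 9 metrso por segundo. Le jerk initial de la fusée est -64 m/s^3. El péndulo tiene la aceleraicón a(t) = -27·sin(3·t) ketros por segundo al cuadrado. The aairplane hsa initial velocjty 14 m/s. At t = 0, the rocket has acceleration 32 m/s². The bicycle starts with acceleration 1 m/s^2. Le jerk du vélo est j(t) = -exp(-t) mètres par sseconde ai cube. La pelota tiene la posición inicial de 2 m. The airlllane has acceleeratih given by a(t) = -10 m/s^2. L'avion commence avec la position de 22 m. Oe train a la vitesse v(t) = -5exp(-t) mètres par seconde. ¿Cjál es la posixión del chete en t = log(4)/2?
Debemos encontrar la antiderivada de nuestra ecuación del snap s(t) = 128·exp(-2·t) 4 veces. Tomando ∫s(t)dt y aplicando j(0) = -64, encontramos j(t) = -64·exp(-2·t). Tomando ∫j(t)dt y aplicando a(0) = 32, encontramos a(t) = 32·exp(-2·t). Tomando ∫a(t)dt y aplicando v(0) = -16, encontramos v(t) = -16·exp(-2·t). La integral de la velocidad, con x(0) = 8, da la posición: x(t) = 8·exp(-2·t). Usando x(t) = 8·exp(-2·t) y sustituyendo t = log(4)/2, encontramos x = 2.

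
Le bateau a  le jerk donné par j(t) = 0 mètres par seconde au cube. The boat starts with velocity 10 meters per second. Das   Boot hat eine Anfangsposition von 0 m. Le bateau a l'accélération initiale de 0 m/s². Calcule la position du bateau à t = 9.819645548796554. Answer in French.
Nous devons trouver l'intégrale de notre équation du jerk j(t) = 0 3 fois. En prenant ∫j(t)dt et en appliquant a(0) = 0, nous trouvons a(t) = 0. En prenant ∫a(t)dt et en appliquant v(0) = 10, nous trouvons v(t) = 10. La primitive de la vitesse, avec x(0) = 0, donne la position: x(t) = 10·t. De l'équation de la position x(t) = 10·t, nous substituons t = 9.819645548796554 pour obtenir x = 98.1964554879656.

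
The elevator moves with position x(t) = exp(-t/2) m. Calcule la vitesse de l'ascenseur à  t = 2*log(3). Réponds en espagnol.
Debemos derivar nuestra ecuación de la posición x(t) = exp(-t/2) 1 vez. Tomando d/dt de x(t), encontramos v(t) = -exp(-t/2)/2. Usando v(t) = -exp(-t/2)/2 y sustituyendo t = 2*log(3), encontramos v = -1/6.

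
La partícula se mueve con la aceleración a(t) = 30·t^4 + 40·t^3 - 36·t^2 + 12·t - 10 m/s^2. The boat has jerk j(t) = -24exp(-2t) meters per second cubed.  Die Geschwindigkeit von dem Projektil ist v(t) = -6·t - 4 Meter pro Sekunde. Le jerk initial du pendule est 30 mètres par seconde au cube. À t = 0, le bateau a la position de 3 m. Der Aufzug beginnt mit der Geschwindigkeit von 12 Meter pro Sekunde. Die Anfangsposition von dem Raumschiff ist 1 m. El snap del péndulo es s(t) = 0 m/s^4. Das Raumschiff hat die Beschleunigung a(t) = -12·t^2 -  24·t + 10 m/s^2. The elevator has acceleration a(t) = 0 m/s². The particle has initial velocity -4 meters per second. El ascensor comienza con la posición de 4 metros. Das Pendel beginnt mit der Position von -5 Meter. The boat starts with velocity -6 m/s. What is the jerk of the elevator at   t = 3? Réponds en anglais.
To solve this, we need to take 1 derivative of our acceleration equation a(t) = 0. The derivative of acceleration gives jerk: j(t) = 0. Using j(t) = 0 and substituting t = 3, we find j = 0.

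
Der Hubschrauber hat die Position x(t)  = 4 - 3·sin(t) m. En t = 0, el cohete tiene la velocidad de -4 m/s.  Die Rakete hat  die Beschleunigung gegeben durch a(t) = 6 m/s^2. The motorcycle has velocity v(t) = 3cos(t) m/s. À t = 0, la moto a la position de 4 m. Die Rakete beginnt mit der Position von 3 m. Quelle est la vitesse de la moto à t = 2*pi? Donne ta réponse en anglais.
We have velocity v(t) = 3·cos(t). Substituting t = 2*pi: v(2*pi) = 3.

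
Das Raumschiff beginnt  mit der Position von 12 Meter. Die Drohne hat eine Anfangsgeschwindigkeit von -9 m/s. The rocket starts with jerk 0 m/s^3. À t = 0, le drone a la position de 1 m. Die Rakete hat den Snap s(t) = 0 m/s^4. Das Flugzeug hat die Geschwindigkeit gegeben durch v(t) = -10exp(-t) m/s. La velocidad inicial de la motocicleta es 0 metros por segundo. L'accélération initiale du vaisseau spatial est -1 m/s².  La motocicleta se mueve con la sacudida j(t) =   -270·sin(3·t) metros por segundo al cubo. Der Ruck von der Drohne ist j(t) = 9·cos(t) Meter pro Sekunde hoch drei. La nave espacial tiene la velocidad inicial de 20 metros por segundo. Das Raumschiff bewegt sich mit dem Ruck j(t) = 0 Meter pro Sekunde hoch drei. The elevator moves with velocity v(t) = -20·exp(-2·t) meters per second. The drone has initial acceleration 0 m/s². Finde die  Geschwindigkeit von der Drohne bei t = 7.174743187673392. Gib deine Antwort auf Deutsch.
Ausgehend von dem Ruck j(t) = 9·cos(t), nehmen wir 2 Stammfunktionen. Durch Integration von dem Ruck und Verwendung der Anfangsbedingung a(0) = 0, erhalten wir a(t) = 9·sin(t). Durch Integration von der Beschleunigung und Verwendung der Anfangsbedingung v(0) = -9, erhalten wir v(t) = -9·cos(t). Mit v(t) = -9·cos(t) und Einsetzen von t = 7.174743187673392, finden wir v = -5.65380610521220.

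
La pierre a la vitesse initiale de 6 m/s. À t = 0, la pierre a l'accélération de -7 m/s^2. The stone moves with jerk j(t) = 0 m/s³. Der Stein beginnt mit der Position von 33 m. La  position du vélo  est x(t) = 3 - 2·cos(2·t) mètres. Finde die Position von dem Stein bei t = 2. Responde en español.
Para resolver esto, necesitamos tomar 3 integrales de nuestra ecuación de la sacudida j(t) = 0. La integral de la sacudida es la aceleración. Usando a(0) = -7, obtenemos a(t) = -7. Tomando ∫a(t)dt y aplicando v(0) = 6, encontramos v(t) = 6 - 7·t. La integral de la velocidad, con x(0) = 33, da la posición: x(t) = -7·t^2/2 + 6·t + 33. De la ecuación de la posición x(t) = -7·t^2/2 + 6·t + 33, sustituimos t = 2 para obtener x = 31.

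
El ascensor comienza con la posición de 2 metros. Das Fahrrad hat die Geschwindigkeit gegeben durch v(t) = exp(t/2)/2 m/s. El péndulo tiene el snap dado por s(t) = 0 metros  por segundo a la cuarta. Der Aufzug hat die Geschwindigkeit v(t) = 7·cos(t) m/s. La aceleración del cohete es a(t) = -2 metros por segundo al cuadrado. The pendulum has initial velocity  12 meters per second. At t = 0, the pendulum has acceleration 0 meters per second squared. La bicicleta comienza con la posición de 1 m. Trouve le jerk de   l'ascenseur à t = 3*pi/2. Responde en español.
Partiendo de la velocidad v(t) = 7·cos(t), tomamos 2 derivadas. Tomando d/dt de v(t), encontramos a(t) = -7·sin(t). Derivando la aceleración, obtenemos la sacudida: j(t) = -7·cos(t). De la ecuación de la sacudida j(t) = -7·cos(t), sustituimos t = 3*pi/2 para obtener j = 0.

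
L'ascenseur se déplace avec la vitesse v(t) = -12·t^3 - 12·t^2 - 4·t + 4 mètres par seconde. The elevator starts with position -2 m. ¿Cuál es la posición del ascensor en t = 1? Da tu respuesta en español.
Partiendo de la velocidad v(t) = -12·t^3 - 12·t^2 - 4·t + 4, tomamos 1 antiderivada. La antiderivada de la velocidad es la posición. Usando x(0) = -2, obtenemos x(t) = -3·t^4 - 4·t^3 - 2·t^2 + 4·t - 2. De la ecuación de la posición x(t) = -3·t^4 - 4·t^3 - 2·t^2 + 4·t - 2, sustituimos t = 1 para obtener x = -7.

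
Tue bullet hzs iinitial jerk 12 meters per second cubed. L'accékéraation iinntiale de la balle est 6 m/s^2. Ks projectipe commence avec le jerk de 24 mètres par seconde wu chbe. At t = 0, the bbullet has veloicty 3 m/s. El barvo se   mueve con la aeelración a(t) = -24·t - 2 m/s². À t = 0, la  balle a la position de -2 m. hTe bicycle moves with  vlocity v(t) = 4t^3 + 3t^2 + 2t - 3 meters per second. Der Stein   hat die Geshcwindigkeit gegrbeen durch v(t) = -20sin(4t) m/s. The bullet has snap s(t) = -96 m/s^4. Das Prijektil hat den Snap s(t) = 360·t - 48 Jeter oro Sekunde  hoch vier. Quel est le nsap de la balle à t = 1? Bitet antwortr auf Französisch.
En utilisant s(t) = -96 et en substituant t = 1, nous trouvons s = -96.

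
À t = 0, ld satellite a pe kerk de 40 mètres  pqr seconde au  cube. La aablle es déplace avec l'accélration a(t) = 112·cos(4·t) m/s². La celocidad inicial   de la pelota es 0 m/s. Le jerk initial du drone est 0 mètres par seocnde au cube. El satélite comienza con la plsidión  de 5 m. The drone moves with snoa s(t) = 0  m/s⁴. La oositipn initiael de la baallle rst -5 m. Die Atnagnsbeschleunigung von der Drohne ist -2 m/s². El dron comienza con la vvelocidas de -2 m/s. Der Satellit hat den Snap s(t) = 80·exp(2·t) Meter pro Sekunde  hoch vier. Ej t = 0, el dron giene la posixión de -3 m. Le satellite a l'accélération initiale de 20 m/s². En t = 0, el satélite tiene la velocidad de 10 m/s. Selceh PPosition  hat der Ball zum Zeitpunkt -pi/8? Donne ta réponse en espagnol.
Para resolver esto, necesitamos tomar 2 antiderivadas de nuestra ecuación de la aceleración a(t) = 112·cos(4·t). Tomando ∫a(t)dt y aplicando v(0) = 0, encontramos v(t) = 28·sin(4·t). La integral de la velocidad es la posición. Usando x(0) = -5, obtenemos x(t) = 2 - 7·cos(4·t). Tenemos la posición x(t) = 2 - 7·cos(4·t). Sustituyendo t = -pi/8: x(-pi/8) = 2.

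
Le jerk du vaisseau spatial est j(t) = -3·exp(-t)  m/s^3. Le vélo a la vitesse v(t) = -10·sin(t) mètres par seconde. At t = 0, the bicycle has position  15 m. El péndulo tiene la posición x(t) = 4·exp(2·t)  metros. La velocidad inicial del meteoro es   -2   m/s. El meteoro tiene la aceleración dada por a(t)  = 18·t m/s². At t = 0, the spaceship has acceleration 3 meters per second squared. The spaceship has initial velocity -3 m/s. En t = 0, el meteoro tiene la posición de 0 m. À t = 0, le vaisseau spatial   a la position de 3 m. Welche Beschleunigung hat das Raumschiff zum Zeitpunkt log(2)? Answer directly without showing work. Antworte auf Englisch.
The acceleration at t = log(2) is a = 3/2.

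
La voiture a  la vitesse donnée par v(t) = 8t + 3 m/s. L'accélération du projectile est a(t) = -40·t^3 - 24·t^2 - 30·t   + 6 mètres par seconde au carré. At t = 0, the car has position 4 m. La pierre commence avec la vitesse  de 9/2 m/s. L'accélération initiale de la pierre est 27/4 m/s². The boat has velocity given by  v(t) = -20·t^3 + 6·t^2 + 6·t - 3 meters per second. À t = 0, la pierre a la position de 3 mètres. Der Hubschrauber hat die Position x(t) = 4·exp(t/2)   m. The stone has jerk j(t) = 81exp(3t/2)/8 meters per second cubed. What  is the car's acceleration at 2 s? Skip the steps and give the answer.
At t = 2, a = 8.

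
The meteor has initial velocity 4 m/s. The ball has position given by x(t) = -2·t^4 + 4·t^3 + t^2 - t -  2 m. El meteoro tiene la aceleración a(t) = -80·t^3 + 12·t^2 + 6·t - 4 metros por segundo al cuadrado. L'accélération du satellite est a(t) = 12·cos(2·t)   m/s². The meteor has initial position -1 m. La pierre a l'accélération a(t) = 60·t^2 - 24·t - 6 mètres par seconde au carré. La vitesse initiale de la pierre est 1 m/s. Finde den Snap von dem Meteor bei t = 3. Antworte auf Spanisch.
Debemos derivar nuestra ecuación de la aceleración a(t) = -80·t^3 + 12·t^2 + 6·t - 4 2 veces. Derivando la aceleración, obtenemos la sacudida: j(t) = -240·t^2 + 24·t + 6. La derivada de la sacudida da el snap: s(t) = 24 - 480·t. Usando s(t) = 24 - 480·t y sustituyendo t = 3, encontramos s = -1416.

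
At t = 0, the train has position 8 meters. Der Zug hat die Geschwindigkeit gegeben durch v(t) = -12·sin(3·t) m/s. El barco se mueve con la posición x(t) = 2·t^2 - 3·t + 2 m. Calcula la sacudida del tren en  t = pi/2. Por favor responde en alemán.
Ausgehend von der Geschwindigkeit v(t) = -12·sin(3·t), nehmen wir 2 Ableitungen. Mit d/dt von v(t) finden wir a(t) = -36·cos(3·t). Die Ableitung von der Beschleunigung ergibt den Ruck: j(t) = 108·sin(3·t). Aus der Gleichung für den Ruck j(t) = 108·sin(3·t), setzen wir t = pi/2 ein und erhalten j = -108.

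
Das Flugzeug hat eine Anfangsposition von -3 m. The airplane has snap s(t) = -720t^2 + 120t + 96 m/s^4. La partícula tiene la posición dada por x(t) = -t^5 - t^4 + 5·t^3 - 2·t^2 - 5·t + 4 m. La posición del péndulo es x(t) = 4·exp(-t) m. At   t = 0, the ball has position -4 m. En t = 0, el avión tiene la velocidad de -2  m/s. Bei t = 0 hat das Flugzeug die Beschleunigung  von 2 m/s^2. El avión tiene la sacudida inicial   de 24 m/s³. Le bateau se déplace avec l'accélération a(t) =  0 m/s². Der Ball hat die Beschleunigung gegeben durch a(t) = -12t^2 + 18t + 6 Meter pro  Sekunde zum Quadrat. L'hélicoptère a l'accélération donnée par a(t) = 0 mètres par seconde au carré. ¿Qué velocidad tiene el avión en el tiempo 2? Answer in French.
En partant du snap s(t) = -720·t^2 + 120·t + 96, nous prenons 3 intégrales. En intégrant le snap et en utilisant la condition initiale j(0) = 24, nous obtenons j(t) = -240·t^3 + 60·t^2 + 96·t + 24. En intégrant le jerk et en utilisant la condition initiale a(0) = 2, nous obtenons a(t) = -60·t^4 + 20·t^3 + 48·t^2 + 24·t + 2. En prenant ∫a(t)dt et en appliquant v(0) = -2, nous trouvons v(t) = -12·t^5 + 5·t^4 + 16·t^3 + 12·t^2 + 2·t - 2. De l'équation de la vitesse v(t) = -12·t^5 + 5·t^4 + 16·t^3 + 12·t^2 + 2·t - 2, nous substituons t = 2 pour obtenir v = -126.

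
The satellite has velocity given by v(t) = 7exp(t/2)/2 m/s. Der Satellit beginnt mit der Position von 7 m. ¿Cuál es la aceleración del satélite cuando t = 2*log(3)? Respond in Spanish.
Debemos derivar nuestra ecuación de la velocidad v(t) = 7·exp(t/2)/2 1 vez. Tomando d/dt de v(t), encontramos a(t) = 7·exp(t/2)/4. De la ecuación de la aceleración a(t) = 7·exp(t/2)/4, sustituimos t = 2*log(3) para obtener a = 21/4.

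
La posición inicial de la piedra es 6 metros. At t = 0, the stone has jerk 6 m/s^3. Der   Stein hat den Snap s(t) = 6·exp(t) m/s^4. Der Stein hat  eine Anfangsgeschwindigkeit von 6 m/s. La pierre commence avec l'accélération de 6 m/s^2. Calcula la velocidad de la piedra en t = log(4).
Para resolver esto, necesitamos tomar 3 integrales de nuestra ecuación del snap s(t) = 6·exp(t). Integrando el snap y usando la condición inicial j(0) = 6, obtenemos j(t) = 6·exp(t). Integrando la sacudida y usando la condición inicial a(0) = 6, obtenemos a(t) = 6·exp(t). Integrando la aceleración y usando la condición inicial v(0) = 6, obtenemos v(t) = 6·exp(t). De la ecuación de la velocidad v(t) = 6·exp(t), sustituimos t = log(4) para obtener v = 24.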